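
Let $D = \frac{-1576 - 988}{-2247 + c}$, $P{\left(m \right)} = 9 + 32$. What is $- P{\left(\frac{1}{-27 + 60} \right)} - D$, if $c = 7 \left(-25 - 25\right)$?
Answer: $- \frac{109041}{2597} \approx -41.987$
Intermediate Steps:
$P{\left(m \right)} = 41$
$c = -350$ ($c = 7 \left(-50\right) = -350$)
$D = \frac{2564}{2597}$ ($D = \frac{-1576 - 988}{-2247 - 350} = \frac{-1576 - 988}{-2597} = \left(-2564\right) \left(- \frac{1}{2597}\right) = \frac{2564}{2597} \approx 0.98729$)
$- P{\left(\frac{1}{-27 + 60} \right)} - D = \left(-1\right) 41 - \frac{2564}{2597} = -41 - \frac{2564}{2597} = - \frac{109041}{2597}$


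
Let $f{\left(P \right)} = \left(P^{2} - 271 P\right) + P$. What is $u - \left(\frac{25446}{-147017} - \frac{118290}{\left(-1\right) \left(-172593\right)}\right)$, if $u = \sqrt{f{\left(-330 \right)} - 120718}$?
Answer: $\frac{7260814136}{8458035027} + \sqrt{77282} \approx 278.85$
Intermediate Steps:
$f{\left(P \right)} = P^{2} - 270 P$
$u = \sqrt{77282}$ ($u = \sqrt{- 330 \left(-270 - 330\right) - 120718} = \sqrt{\left(-330\right) \left(-600\right) - 120718} = \sqrt{198000 - 120718} = \sqrt{77282} \approx 278.0$)
$u - \left(\frac{25446}{-147017} - \frac{118290}{\left(-1\right) \left(-172593\right)}\right) = \sqrt{77282} - \left(\frac{25446}{-147017} - \frac{118290}{\left(-1\right) \left(-172593\right)}\right) = \sqrt{77282} - \left(25446 \left(- \frac{1}{147017}\right) - \frac{118290}{172593}\right) = \sqrt{77282} - \left(- \frac{25446}{147017} - \frac{39430}{57531}\right) = \sqrt{77282} - - \frac{7260814136}{8458035027} = \sqrt{77282} + \frac{7260814136}{8458035027} = \frac{7260814136}{8458035027} + \sqrt{77282}$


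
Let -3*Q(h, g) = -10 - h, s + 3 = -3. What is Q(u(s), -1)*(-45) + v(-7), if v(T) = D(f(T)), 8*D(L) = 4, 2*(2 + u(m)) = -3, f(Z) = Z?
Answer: -97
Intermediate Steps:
s = -6 (s = -3 - 3 = -6)
u(m) = -7/2 (u(m) = -2 + (1/2)*(-3) = -2 - 3/2 = -7/2)
Q(h, g) = 10/3 + h/3 (Q(h, g) = -(-10 - h)/3 = 10/3 + h/3)
D(L) = 1/2 (D(L) = (1/8)*4 = 1/2)
v(T) = 1/2
Q(u(s), -1)*(-45) + v(-7) = (10/3 + (1/3)*(-7/2))*(-45) + 1/2 = (10/3 - 7/6)*(-45) + 1/2 = (13/6)*(-45) + 1/2 = -195/2 + 1/2 = -97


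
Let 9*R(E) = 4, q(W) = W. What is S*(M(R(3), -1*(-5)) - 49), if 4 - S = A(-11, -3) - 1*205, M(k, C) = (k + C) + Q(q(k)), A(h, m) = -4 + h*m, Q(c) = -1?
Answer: -8020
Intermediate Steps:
R(E) = 4/9 (R(E) = (⅑)*4 = 4/9)
M(k, C) = -1 + C + k (M(k, C) = (k + C) - 1 = (C + k) - 1 = -1 + C + k)
S = 180 (S = 4 - ((-4 - 11*(-3)) - 1*205) = 4 - ((-4 + 33) - 205) = 4 - (29 - 205) = 4 - 1*(-176) = 4 + 176 = 180)
S*(M(R(3), -1*(-5)) - 49) = 180*((-1 - 1*(-5) + 4/9) - 49) = 180*((-1 + 5 + 4/9) - 49) = 180*(40/9 - 49) = 180*(-401/9) = -8020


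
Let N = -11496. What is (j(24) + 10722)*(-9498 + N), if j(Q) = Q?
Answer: -225601524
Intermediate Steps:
(j(24) + 10722)*(-9498 + N) = (24 + 10722)*(-9498 - 11496) = 10746*(-20994) = -225601524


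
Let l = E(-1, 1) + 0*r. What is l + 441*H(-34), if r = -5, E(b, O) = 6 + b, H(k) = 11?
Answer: 4856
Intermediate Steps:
l = 5 (l = (6 - 1) + 0*(-5) = 5 + 0 = 5)
l + 441*H(-34) = 5 + 441*11 = 5 + 4851 = 4856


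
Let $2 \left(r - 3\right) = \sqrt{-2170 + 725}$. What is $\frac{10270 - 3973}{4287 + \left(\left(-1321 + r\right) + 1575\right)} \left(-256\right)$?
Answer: $- \frac{9766764544}{27531063} + \frac{18269696 i \sqrt{5}}{27531063} \approx -354.75 + 1.4839 i$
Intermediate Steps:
$r = 3 + \frac{17 i \sqrt{5}}{2}$ ($r = 3 + \frac{\sqrt{-2170 + 725}}{2} = 3 + \frac{\sqrt{-1445}}{2} = 3 + \frac{17 i \sqrt{5}}{2} \approx 3.0 + 19.007 i$)
$\frac{10270 - 3973}{4287 + \left(\left(-1321 + r\right) + 1575\right)} \left(-256\right) = \frac{10270 - 3973}{4287 + \left(\left(-1321 + \left(3 + \frac{17 i \sqrt{5}}{2}\right)\right) + 1575\right)} \left(-256\right) = \frac{10270 + \left(-4441 + 468\right)}{4287 + \left(\left(-1318 + \frac{17 i \sqrt{5}}{2}\right) + 1575\right)} \left(-256\right) = \frac{10270 - 3973}{4287 + \left(257 + \frac{17 i \sqrt{5}}{2}\right)} \left(-256\right) = \frac{6297}{4544 + \frac{17 i \sqrt{5}}{2}} \left(-256\right) = - \frac{1612032}{4544 + \frac{17 i \sqrt{5}}{2}}$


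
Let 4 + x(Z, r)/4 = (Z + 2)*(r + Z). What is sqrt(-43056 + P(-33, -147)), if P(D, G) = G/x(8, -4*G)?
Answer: I*sqrt(1527366007299)/5956 ≈ 207.5*I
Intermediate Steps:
x(Z, r) = -16 + 4*(2 + Z)*(Z + r) (x(Z, r) = -16 + 4*((Z + 2)*(r + Z)) = -16 + 4*((2 + Z)*(Z + r)) = -16 + 4*(2 + Z)*(Z + r))
P(D, G) = G/(304 - 160*G) (P(D, G) = G/(-16 + 4*8**2 + 8*8 + 8*(-4*G) + 4*8*(-4*G)) = G/(-16 + 4*64 + 64 - 32*G - 128*G) = G/(-16 + 256 + 64 - 32*G - 128*G) = G/(304 - 160*G))
sqrt(-43056 + P(-33, -147)) = sqrt(-43056 + (1/16)*(-147)/(19 - 10*(-147))) = sqrt(-43056 + (1/16)*(-147)/(19 + 1470)) = sqrt(-43056 + (1/16)*(-147)/1489) = sqrt(-43056 + (1/16)*(-147)*(1/1489)) = sqrt(-43056 - 147/23824) = sqrt(-1025766291/23824) = I*sqrt(1527366007299)/5956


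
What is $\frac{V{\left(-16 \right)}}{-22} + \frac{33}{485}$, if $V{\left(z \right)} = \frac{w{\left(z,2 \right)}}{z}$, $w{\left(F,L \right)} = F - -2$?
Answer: $\frac{2413}{85360} \approx 0.028269$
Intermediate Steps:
$w{\left(F,L \right)} = 2 + F$ ($w{\left(F,L \right)} = F + 2 = 2 + F$)
$V{\left(z \right)} = \frac{2 + z}{z}$
$\frac{V{\left(-16 \right)}}{-22} + \frac{33}{485} = \frac{\frac{1}{-16} \left(2 - 16\right)}{-22} + \frac{33}{485} = \left(- \frac{1}{16}\right) \left(-14\right) \left(- \frac{1}{22}\right) + 33 \cdot \frac{1}{485} = \frac{7}{8} \left(- \frac{1}{22}\right) + \frac{33}{485} = - \frac{7}{176} + \frac{33}{485} = \frac{2413}{85360}$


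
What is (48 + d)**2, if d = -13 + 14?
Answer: 2401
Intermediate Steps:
d = 1
(48 + d)**2 = (48 + 1)**2 = 49**2 = 2401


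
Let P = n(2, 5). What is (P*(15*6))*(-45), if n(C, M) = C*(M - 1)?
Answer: -32400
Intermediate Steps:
n(C, M) = C*(-1 + M)
P = 8 (P = 2*(-1 + 5) = 2*4 = 8)
(P*(15*6))*(-45) = (8*(15*6))*(-45) = (8*90)*(-45) = 720*(-45) = -32400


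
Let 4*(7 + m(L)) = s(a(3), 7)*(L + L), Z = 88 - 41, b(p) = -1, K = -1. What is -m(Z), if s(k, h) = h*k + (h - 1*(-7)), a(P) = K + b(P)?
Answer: 7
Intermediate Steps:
a(P) = -2 (a(P) = -1 - 1 = -2)
s(k, h) = 7 + h + h*k (s(k, h) = h*k + (h + 7) = h*k + (7 + h) = 7 + h + h*k)
Z = 47
m(L) = -7 (m(L) = -7 + ((7 + 7 + 7*(-2))*(L + L))/4 = -7 + ((7 + 7 - 14)*(2*L))/4 = -7 + (0*(2*L))/4 = -7 + (1/4)*0 = -7 + 0 = -7)
-m(Z) = -1*(-7) = 7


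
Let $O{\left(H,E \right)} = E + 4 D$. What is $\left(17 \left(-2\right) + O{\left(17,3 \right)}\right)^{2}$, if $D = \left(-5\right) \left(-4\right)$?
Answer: $2401$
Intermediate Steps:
$D = 20$
$O{\left(H,E \right)} = 80 + E$ ($O{\left(H,E \right)} = E + 4 \cdot 20 = E + 80 = 80 + E$)
$\left(17 \left(-2\right) + O{\left(17,3 \right)}\right)^{2} = \left(17 \left(-2\right) + \left(80 + 3\right)\right)^{2} = \left(-34 + 83\right)^{2} = 49^{2} = 2401$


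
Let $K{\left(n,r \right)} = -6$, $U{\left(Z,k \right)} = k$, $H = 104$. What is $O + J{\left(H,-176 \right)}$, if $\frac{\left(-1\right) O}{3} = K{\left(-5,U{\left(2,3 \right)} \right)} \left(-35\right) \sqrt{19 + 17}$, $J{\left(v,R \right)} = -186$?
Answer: $-3966$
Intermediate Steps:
$O = -3780$ ($O = - 3 \left(-6\right) \left(-35\right) \sqrt{19 + 17} = - 3 \cdot 210 \sqrt{36} = - 3 \cdot 210 \cdot 6 = \left(-3\right) 1260 = -3780$)
$O + J{\left(H,-176 \right)} = -3780 - 186 = -3966$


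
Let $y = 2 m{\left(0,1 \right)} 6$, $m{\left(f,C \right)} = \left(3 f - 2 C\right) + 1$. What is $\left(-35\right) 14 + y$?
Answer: $-502$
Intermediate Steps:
$m{\left(f,C \right)} = 1 - 2 C + 3 f$ ($m{\left(f,C \right)} = \left(- 2 C + 3 f\right) + 1 = 1 - 2 C + 3 f$)
$y = -12$ ($y = 2 \left(1 - 2 + 3 \cdot 0\right) 6 = 2 \left(1 - 2 + 0\right) 6 = 2 \left(-1\right) 6 = \left(-2\right) 6 = -12$)
$\left(-35\right) 14 + y = \left(-35\right) 14 - 12 = -490 - 12 = -502$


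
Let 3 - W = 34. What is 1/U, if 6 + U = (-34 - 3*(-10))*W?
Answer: 1/118 ≈ 0.0084746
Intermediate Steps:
W = -31 (W = 3 - 1*34 = 3 - 34 = -31)
U = 118 (U = -6 + (-34 - 3*(-10))*(-31) = -6 + (-34 + 30)*(-31) = -6 - 4*(-31) = -6 + 124 = 118)
1/U = 1/118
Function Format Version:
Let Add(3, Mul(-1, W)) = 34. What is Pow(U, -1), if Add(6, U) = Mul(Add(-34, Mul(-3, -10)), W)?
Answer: Rational(1, 118) ≈ 0.0084746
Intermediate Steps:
W = -31 (W = Add(3, Mul(-1, 34)) = Add(3, -34) = -31)
U = 118 (U = Add(-6, Mul(Add(-34, Mul(-3, -10)), -31)) = Add(-6, Mul(Add(-34, 30), -31)) = Add(-6, Mul(-4, -31)) = Add(-6, 124) = 118)
Pow(U, -1) = Pow(118, -1) = Rational(1, 118)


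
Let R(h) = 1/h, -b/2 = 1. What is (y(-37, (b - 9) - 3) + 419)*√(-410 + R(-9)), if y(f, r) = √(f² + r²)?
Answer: I*√3691*(419 + √1565)/3 ≈ 9286.4*I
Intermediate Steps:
b = -2 (b = -2*1 = -2)
(y(-37, (b - 9) - 3) + 419)*√(-410 + R(-9)) = (√((-37)² + ((-2 - 9) - 3)²) + 419)*√(-410 + 1/(-9)) = (√(1369 + (-11 - 3)²) + 419)*√(-410 - ⅑) = (√(1369 + (-14)²) + 419)*√(-3691/9) = (√(1369 + 196) + 419)*(I*√3691/3) = (√1565 + 419)*(I*√3691/3) = (419 + √1565)*(I*√3691/3) = I*√3691*(419 + √1565)/3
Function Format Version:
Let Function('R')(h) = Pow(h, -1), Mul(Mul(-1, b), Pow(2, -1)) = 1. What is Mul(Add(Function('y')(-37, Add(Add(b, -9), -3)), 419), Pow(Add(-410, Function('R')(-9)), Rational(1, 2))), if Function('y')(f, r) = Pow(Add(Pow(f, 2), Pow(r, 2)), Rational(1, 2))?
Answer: Mul(Rational(1, 3), I, Pow(3691, Rational(1, 2)), Add(419, Pow(1565, Rational(1, 2)))) ≈ Mul(9286.4, I)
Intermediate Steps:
b = -2 (b = Mul(-2, 1) = -2)
Mul(Add(Function('y')(-37, Add(Add(b, -9), -3)), 419), Pow(Add(-410, Function('R')(-9)), Rational(1, 2))) = Mul(Add(Pow(Add(Pow(-37, 2), Pow(Add(Add(-2, -9), -3), 2)), Rational(1, 2)), 419), Pow(Add(-410, Pow(-9, -1)), Rational(1, 2))) = Mul(Add(Pow(Add(1369, Pow(Add(-11, -3), 2)), Rational(1, 2)), 419), Pow(Add(-410, Rational(-1, 9)), Rational(1, 2))) = Mul(Add(Pow(Add(1369, Pow(-14, 2)), Rational(1, 2)), 419), Pow(Rational(-3691, 9), Rational(1, 2))) = Mul(Add(Pow(Add(1369, 196), Rational(1, 2)), 419), Mul(Rational(1, 3), I, Pow(3691, Rational(1, 2)))) = Mul(Add(Pow(1565, Rational(1, 2)), 419), Mul(Rational(1, 3), I, Pow(3691, Rational(1, 2)))) = Mul(Add(419, Pow(1565, Rational(1, 2))), Mul(Rational(1, 3), I, Pow(3691, Rational(1, 2)))) = Mul(Rational(1, 3), I, Pow(3691, Rational(1, 2)), Add(419, Pow(1565, Rational(1, 2))))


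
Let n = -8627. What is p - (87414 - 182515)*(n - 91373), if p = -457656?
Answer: -9510557656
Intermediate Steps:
p - (87414 - 182515)*(n - 91373) = -457656 - (87414 - 182515)*(-8627 - 91373) = -457656 - (-95101)*(-100000) = -457656 - 1*9510100000 = -457656 - 9510100000 = -9510557656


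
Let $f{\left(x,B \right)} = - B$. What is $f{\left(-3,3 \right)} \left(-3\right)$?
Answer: $9$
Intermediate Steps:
$f{\left(-3,3 \right)} \left(-3\right) = \left(-1\right) 3 \left(-3\right) = \left(-3\right) \left(-3\right) = 9$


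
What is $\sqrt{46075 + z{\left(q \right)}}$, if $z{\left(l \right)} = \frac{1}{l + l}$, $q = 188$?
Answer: $\frac{\sqrt{1628474894}}{188} \approx 214.65$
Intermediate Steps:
$z{\left(l \right)} = \frac{1}{2 l}$
$\sqrt{46075 + z{\left(q \right)}} = \sqrt{46075 + \frac{1}{2 \cdot 188}} = \sqrt{46075 + \frac{1}{2} \cdot \frac{1}{188}} = \sqrt{46075 + \frac{1}{376}} = \sqrt{\frac{17324201}{376}} = \frac{\sqrt{1628474894}}{188}$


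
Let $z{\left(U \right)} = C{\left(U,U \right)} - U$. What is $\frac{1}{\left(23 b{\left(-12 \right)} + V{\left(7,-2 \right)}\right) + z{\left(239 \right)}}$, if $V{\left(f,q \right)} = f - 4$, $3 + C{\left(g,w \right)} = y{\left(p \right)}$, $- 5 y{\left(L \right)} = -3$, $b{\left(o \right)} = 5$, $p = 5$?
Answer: $- \frac{5}{617} \approx -0.0081037$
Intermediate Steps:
$y{\left(L \right)} = \frac{3}{5}$ ($y{\left(L \right)} = \left(- \frac{1}{5}\right) \left(-3\right) = \frac{3}{5}$)
$C{\left(g,w \right)} = - \frac{12}{5}$ ($C{\left(g,w \right)} = -3 + \frac{3}{5} = - \frac{12}{5}$)
$V{\left(f,q \right)} = -4 + f$ ($V{\left(f,q \right)} = f - 4 = -4 + f$)
$z{\left(U \right)} = - \frac{12}{5} - U$
$\frac{1}{\left(23 b{\left(-12 \right)} + V{\left(7,-2 \right)}\right) + z{\left(239 \right)}} = \frac{1}{\left(23 \cdot 5 + \left(-4 + 7\right)\right) - \frac{1207}{5}} = \frac{1}{\left(115 + 3\right) - \frac{1207}{5}} = \frac{1}{118 - \frac{1207}{5}} = \frac{1}{- \frac{617}{5}} = - \frac{5}{617}$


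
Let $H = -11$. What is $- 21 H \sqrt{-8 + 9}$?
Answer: $231$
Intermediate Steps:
$- 21 H \sqrt{-8 + 9} = \left(-21\right) \left(-11\right) \sqrt{-8 + 9} = 231 \sqrt{1} = 231 \cdot 1 = 231$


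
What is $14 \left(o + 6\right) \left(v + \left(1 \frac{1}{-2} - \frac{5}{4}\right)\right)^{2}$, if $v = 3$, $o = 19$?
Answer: $\frac{4375}{8} \approx 546.88$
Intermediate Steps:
$14 \left(o + 6\right) \left(v + \left(1 \frac{1}{-2} - \frac{5}{4}\right)\right)^{2} = 14 \left(19 + 6\right) \left(3 + \left(1 \frac{1}{-2} - \frac{5}{4}\right)\right)^{2} = 14 \cdot 25 \left(3 + \left(1 \left(- \frac{1}{2}\right) - \frac{5}{4}\right)\right)^{2} = 14 \cdot 25 \left(3 - \frac{7}{4}\right)^{2} = 14 \cdot 25 \left(\frac{5}{4}\right)^{2} = 14 \cdot 25 \cdot \frac{25}{16} = 14 \cdot \frac{625}{16} = \frac{4375}{8}$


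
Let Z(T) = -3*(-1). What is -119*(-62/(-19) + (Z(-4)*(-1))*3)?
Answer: 12971/19 ≈ 682.68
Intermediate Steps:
Z(T) = 3
-119*(-62/(-19) + (Z(-4)*(-1))*3) = -119*(-62/(-19) + (3*(-1))*3) = -119*(-62*(-1/19) - 3*3) = -119*(62/19 - 9) = -119*(-109/19) = 12971/19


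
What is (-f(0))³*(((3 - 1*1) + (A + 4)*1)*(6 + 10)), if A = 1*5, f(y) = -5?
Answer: 22000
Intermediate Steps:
A = 5
(-f(0))³*(((3 - 1*1) + (A + 4)*1)*(6 + 10)) = (-1*(-5))³*(((3 - 1*1) + (5 + 4)*1)*(6 + 10)) = 5³*(((3 - 1) + 9*1)*16) = 125*((2 + 9)*16) = 125*(11*16) = 125*176 = 22000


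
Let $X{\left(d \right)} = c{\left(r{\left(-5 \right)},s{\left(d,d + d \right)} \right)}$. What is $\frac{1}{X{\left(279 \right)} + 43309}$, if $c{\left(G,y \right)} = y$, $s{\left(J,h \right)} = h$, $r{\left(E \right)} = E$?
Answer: $\frac{1}{43867} \approx 2.2796 \cdot 10^{-5}$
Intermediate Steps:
$X{\left(d \right)} = 2 d$ ($X{\left(d \right)} = d + d = 2 d$)
$\frac{1}{X{\left(279 \right)} + 43309} = \frac{1}{2 \cdot 279 + 43309} = \frac{1}{558 + 43309} = \frac{1}{43867}$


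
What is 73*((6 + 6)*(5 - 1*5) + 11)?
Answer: 803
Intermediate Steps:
73*((6 + 6)*(5 - 1*5) + 11) = 73*(12*(5 - 5) + 11) = 73*(12*0 + 11) = 73*(0 + 11) = 73*11 = 803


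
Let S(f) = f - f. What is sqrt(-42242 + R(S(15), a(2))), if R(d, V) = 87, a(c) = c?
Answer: I*sqrt(42155) ≈ 205.32*I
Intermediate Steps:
S(f) = 0
sqrt(-42242 + R(S(15), a(2))) = sqrt(-42242 + 87) = sqrt(-42155) = I*sqrt(42155)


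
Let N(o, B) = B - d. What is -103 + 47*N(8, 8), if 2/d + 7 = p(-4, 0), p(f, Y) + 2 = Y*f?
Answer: 2551/9 ≈ 283.44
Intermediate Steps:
p(f, Y) = -2 + Y*f
d = -2/9 (d = 2/(-7 + (-2 + 0*(-4))) = 2/(-7 + (-2 + 0)) = 2/(-7 - 2) = 2/(-9) = 2*(-1/9) = -2/9 ≈ -0.22222)
N(o, B) = 2/9 + B (N(o, B) = B - 1*(-2/9) = B + 2/9 = 2/9 + B)
-103 + 47*N(8, 8) = -103 + 47*(2/9 + 8) = -103 + 47*(74/9) = -103 + 3478/9 = 2551/9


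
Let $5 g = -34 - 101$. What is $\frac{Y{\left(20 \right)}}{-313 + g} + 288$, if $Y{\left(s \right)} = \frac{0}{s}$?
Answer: $288$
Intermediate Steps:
$Y{\left(s \right)} = 0$
$g = -27$ ($g = \frac{-34 - 101}{5} = \frac{1}{5} \left(-135\right) = -27$)
$\frac{Y{\left(20 \right)}}{-313 + g} + 288 = \frac{0}{-313 - 27} + 288 = \frac{0}{-340} + 288 = 0 \left(- \frac{1}{340}\right) + 288 = 0 + 288 = 288$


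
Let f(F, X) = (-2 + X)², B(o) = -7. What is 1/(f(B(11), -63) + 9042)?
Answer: 1/13267 ≈ 7.5375e-5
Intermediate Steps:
1/(f(B(11), -63) + 9042) = 1/((-2 - 63)² + 9042) = 1/((-65)² + 9042) = 1/(4225 + 9042) = 1/13267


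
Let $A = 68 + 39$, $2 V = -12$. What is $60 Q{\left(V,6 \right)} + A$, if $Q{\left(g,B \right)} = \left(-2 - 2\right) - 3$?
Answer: $-313$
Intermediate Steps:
$V = -6$ ($V = \frac{1}{2} \left(-12\right) = -6$)
$Q{\left(g,B \right)} = -7$ ($Q{\left(g,B \right)} = -4 - 3 = -7$)
$A = 107$
$60 Q{\left(V,6 \right)} + A = 60 \left(-7\right) + 107 = -420 + 107 = -313$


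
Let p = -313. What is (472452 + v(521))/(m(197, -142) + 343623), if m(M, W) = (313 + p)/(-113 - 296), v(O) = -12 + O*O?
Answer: 743881/343623 ≈ 2.1648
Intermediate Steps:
v(O) = -12 + O²
m(M, W) = 0 (m(M, W) = (313 - 313)/(-113 - 296) = 0/(-409) = 0*(-1/409) = 0)
(472452 + v(521))/(m(197, -142) + 343623) = (472452 + (-12 + 521²))/(0 + 343623) = (472452 + (-12 + 271441))/343623 = (472452 + 271429)*(1/343623) = 743881*(1/343623) = 743881/343623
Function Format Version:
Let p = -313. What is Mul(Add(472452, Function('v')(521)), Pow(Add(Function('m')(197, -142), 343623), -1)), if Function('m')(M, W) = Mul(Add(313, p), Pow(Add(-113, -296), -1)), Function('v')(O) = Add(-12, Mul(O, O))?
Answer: Rational(743881, 343623) ≈ 2.1648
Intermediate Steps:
Function('v')(O) = Add(-12, Pow(O, 2))
Function('m')(M, W) = 0 (Function('m')(M, W) = Mul(Add(313, -313), Pow(Add(-113, -296), -1)) = Mul(0, Pow(-409, -1)) = Mul(0, Rational(-1, 409)) = 0)
Mul(Add(472452, Function('v')(521)), Pow(Add(Function('m')(197, -142), 343623), -1)) = Mul(Add(472452, Add(-12, Pow(521, 2))), Pow(Add(0, 343623), -1)) = Mul(Add(472452, Add(-12, 271441)), Pow(343623, -1)) = Mul(Add(472452, 271429), Rational(1, 343623)) = Mul(743881, Rational(1, 343623)) = Rational(743881, 343623)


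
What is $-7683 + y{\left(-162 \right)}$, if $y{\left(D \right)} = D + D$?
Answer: $-8007$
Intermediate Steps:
$y{\left(D \right)} = 2 D$
$-7683 + y{\left(-162 \right)} = -7683 + 2 \left(-162\right) = -7683 - 324 = -8007$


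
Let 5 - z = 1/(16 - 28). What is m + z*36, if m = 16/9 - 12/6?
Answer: 1645/9 ≈ 182.78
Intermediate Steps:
m = -2/9 (m = 16*(⅑) - 12*⅙ = 16/9 - 2 = -2/9 ≈ -0.22222)
z = 61/12 (z = 5 - 1/(16 - 28) = 5 - 1/(-12) = 5 - 1*(-1/12) = 5 + 1/12 = 61/12 ≈ 5.0833)
m + z*36 = -2/9 + (61/12)*36 = -2/9 + 183 = 1645/9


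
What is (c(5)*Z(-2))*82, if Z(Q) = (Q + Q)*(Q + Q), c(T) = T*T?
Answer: 32800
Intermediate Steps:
c(T) = T²
Z(Q) = 4*Q² (Z(Q) = (2*Q)*(2*Q) = 4*Q²)
(c(5)*Z(-2))*82 = (5²*(4*(-2)²))*82 = (25*(4*4))*82 = (25*16)*82 = 400*82 = 32800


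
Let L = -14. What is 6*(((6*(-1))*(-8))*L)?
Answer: -4032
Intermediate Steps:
6*(((6*(-1))*(-8))*L) = 6*(((6*(-1))*(-8))*(-14)) = 6*(-6*(-8)*(-14)) = 6*(48*(-14)) = 6*(-672) = -4032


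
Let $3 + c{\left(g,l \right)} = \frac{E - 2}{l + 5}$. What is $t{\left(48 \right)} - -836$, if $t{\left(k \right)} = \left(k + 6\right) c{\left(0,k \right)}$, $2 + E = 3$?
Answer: $\frac{35668}{53} \approx 672.98$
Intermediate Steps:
$E = 1$ ($E = -2 + 3 = 1$)
$c{\left(g,l \right)} = -3 - \frac{1}{5 + l}$ ($c{\left(g,l \right)} = -3 + \frac{1 - 2}{l + 5} = -3 - \frac{1}{5 + l}$)
$t{\left(k \right)} = \frac{\left(-16 - 3 k\right) \left(6 + k\right)}{5 + k}$ ($t{\left(k \right)} = \left(k + 6\right) \frac{-16 - 3 k}{5 + k} = \left(6 + k\right) \frac{-16 - 3 k}{5 + k} = \frac{\left(-16 - 3 k\right) \left(6 + k\right)}{5 + k}$)
$t{\left(48 \right)} - -836 = - \frac{\left(6 + 48\right) \left(16 + 3 \cdot 48\right)}{5 + 48} - -836 = \left(-1\right) \frac{1}{53} \cdot 54 \left(16 + 144\right) + 836 = \left(-1\right) \frac{1}{53} \cdot 54 \cdot 160 + 836 = - \frac{8640}{53} + 836 = \frac{35668}{53}$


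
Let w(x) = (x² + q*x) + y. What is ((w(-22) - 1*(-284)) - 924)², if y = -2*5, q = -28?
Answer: 202500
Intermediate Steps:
y = -10
w(x) = -10 + x² - 28*x (w(x) = (x² - 28*x) - 10 = -10 + x² - 28*x)
((w(-22) - 1*(-284)) - 924)² = (((-10 + (-22)² - 28*(-22)) - 1*(-284)) - 924)² = (((-10 + 484 + 616) + 284) - 924)² = ((1090 + 284) - 924)² = (1374 - 924)² = 450² = 202500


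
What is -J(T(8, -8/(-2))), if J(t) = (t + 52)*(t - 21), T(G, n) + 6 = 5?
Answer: 1122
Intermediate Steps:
T(G, n) = -1 (T(G, n) = -6 + 5 = -1)
J(t) = (-21 + t)*(52 + t) (J(t) = (52 + t)*(-21 + t) = (-21 + t)*(52 + t))
-J(T(8, -8/(-2))) = -(-1092 + (-1)**2 + 31*(-1)) = -(-1092 + 1 - 31) = -1*(-1122) = 1122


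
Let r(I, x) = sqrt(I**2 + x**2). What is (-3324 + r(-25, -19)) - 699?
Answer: -4023 + sqrt(986) ≈ -3991.6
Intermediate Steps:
(-3324 + r(-25, -19)) - 699 = (-3324 + sqrt((-25)**2 + (-19)**2)) - 699 = (-3324 + sqrt(625 + 361)) - 699 = (-3324 + sqrt(986)) - 699 = -4023 + sqrt(986)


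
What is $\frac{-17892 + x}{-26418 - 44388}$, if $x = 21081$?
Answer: $- \frac{1063}{23602} \approx -0.045039$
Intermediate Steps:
$\frac{-17892 + x}{-26418 - 44388} = \frac{-17892 + 21081}{-26418 - 44388} = \frac{3189}{-70806} = 3189 \left(- \frac{1}{70806}\right) = - \frac{1063}{23602}$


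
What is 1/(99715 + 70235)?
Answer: 1/169950 ≈ 5.8841e-6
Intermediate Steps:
1/(99715 + 70235) = 1/169950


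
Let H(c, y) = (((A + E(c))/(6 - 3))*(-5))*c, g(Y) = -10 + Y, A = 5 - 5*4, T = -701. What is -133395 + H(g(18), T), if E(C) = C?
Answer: -399905/3 ≈ -1.3330e+5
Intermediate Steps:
A = -15 (A = 5 - 20 = -15)
H(c, y) = c*(25 - 5*c/3) (H(c, y) = (((-15 + c)/(6 - 3))*(-5))*c = (((-15 + c)/3)*(-5))*c = (((-15 + c)*(1/3))*(-5))*c = ((-5 + c/3)*(-5))*c = (25 - 5*c/3)*c = c*(25 - 5*c/3))
-133395 + H(g(18), T) = -133395 + 5*(-10 + 18)*(15 - (-10 + 18))/3 = -133395 + (5/3)*8*(15 - 1*8) = -133395 + (5/3)*8*(15 - 8) = -133395 + (5/3)*8*7 = -133395 + 280/3 = -399905/3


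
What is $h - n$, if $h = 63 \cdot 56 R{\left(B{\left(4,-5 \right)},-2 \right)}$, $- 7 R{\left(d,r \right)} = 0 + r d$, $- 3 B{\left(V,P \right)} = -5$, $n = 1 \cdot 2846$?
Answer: $-1166$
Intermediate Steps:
$n = 2846$
$B{\left(V,P \right)} = \frac{5}{3}$ ($B{\left(V,P \right)} = \left(- \frac{1}{3}\right) \left(-5\right) = \frac{5}{3}$)
$R{\left(d,r \right)} = - \frac{d r}{7}$ ($R{\left(d,r \right)} = - \frac{0 + r d}{7} = - \frac{0 + d r}{7} = - \frac{d r}{7}$)
$h = 1680$ ($h = 63 \cdot 56 \left(\left(- \frac{1}{7}\right) \frac{5}{3} \left(-2\right)\right) = 3528 \cdot \frac{10}{21} = 1680$)
$h - n = 1680 - 2846 = -1166$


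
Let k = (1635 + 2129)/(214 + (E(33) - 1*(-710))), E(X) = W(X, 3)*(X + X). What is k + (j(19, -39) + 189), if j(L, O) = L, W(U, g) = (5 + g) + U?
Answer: 379402/1815 ≈ 209.04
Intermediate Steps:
W(U, g) = 5 + U + g
E(X) = 2*X*(8 + X) (E(X) = (5 + X + 3)*(X + X) = (8 + X)*(2*X) = 2*X*(8 + X))
k = 1882/1815 (k = (1635 + 2129)/(214 + (2*33*(8 + 33) - 1*(-710))) = 3764/(214 + (2*33*41 + 710)) = 3764/(214 + (2706 + 710)) = 3764/(214 + 3416) = 3764/3630 = 3764*(1/3630) = 1882/1815 ≈ 1.0369)
k + (j(19, -39) + 189) = 1882/1815 + (19 + 189) = 1882/1815 + 208 = 379402/1815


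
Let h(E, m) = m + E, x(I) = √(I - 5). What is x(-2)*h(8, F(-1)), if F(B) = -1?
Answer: 7*I*√7 ≈ 18.52*I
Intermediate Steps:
x(I) = √(-5 + I)
h(E, m) = E + m
x(-2)*h(8, F(-1)) = √(-5 - 2)*(8 - 1) = √(-7)*7 = (I*√7)*7 = 7*I*√7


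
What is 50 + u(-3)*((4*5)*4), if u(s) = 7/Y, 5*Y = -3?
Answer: -2650/3 ≈ -883.33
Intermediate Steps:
Y = -⅗ (Y = (⅕)*(-3) = -⅗ ≈ -0.60000)
u(s) = -35/3 (u(s) = 7/(-⅗) = 7*(-5/3) = -35/3)
50 + u(-3)*((4*5)*4) = 50 - 35*4*5*4/3 = 50 - 700*4/3 = 50 - 35/3*80 = 50 - 2800/3 = -2650/3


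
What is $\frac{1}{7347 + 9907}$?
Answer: $\frac{1}{17254} \approx 5.7958 \cdot 10^{-5}$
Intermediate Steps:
$\frac{1}{7347 + 9907} = \frac{1}{17254}$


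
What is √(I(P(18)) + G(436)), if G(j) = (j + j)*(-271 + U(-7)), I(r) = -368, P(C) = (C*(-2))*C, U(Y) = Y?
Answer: 12*I*√1686 ≈ 492.73*I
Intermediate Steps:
P(C) = -2*C² (P(C) = (-2*C)*C = -2*C²)
G(j) = -556*j (G(j) = (j + j)*(-271 - 7) = (2*j)*(-278) = -556*j)
√(I(P(18)) + G(436)) = √(-368 - 556*436) = √(-368 - 242416) = √(-242784) = 12*I*√1686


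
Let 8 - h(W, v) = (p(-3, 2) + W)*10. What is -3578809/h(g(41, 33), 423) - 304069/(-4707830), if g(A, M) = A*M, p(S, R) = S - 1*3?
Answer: 4213129437837/15844201865 ≈ 265.91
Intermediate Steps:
p(S, R) = -3 + S (p(S, R) = S - 3 = -3 + S)
h(W, v) = 68 - 10*W (h(W, v) = 8 - ((-3 - 3) + W)*10 = 8 - (-6 + W)*10 = 8 - (-60 + 10*W) = 8 + (60 - 10*W) = 68 - 10*W)
-3578809/h(g(41, 33), 423) - 304069/(-4707830) = -3578809/(68 - 410*33) - 304069/(-4707830) = -3578809/(68 - 10*1353) - 304069*(-1/4707830) = -3578809/(68 - 13530) + 304069/4707830 = -3578809/(-13462) + 304069/4707830 = -3578809*(-1/13462) + 304069/4707830 = 3578809/13462 + 304069/4707830 = 4213129437837/15844201865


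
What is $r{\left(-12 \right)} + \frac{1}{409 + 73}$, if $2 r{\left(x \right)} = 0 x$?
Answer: $\frac{1}{482} \approx 0.0020747$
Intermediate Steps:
$r{\left(x \right)} = 0$ ($r{\left(x \right)} = \frac{0 x}{2} = \frac{1}{2} \cdot 0 = 0$)
$r{\left(-12 \right)} + \frac{1}{409 + 73} = 0 + \frac{1}{409 + 73} = 0 + \frac{1}{482} = \frac{1}{482}$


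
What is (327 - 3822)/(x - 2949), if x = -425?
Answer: 3495/3374 ≈ 1.0359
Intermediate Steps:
(327 - 3822)/(x - 2949) = (327 - 3822)/(-425 - 2949) = -3495/(-3374) = -3495*(-1/3374) = 3495/3374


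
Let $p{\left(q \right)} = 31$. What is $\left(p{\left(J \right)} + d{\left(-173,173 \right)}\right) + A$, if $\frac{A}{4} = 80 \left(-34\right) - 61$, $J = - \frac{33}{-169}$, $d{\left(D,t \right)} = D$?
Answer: $-11266$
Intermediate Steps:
$J = \frac{33}{169}$ ($J = \left(-33\right) \left(- \frac{1}{169}\right) = \frac{33}{169} \approx 0.19527$)
$A = -11124$ ($A = 4 \left(80 \left(-34\right) - 61\right) = 4 \left(-2720 - 61\right) = 4 \left(-2781\right) = -11124$)
$\left(p{\left(J \right)} + d{\left(-173,173 \right)}\right) + A = \left(31 - 173\right) - 11124 = -142 - 11124 = -11266$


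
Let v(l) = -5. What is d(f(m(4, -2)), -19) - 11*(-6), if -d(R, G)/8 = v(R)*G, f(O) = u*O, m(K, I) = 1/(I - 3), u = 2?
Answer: -694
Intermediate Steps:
m(K, I) = 1/(-3 + I)
f(O) = 2*O
d(R, G) = 40*G (d(R, G) = -(-40)*G = 40*G)
d(f(m(4, -2)), -19) - 11*(-6) = 40*(-19) - 11*(-6) = -760 - 1*(-66) = -760 + 66 = -694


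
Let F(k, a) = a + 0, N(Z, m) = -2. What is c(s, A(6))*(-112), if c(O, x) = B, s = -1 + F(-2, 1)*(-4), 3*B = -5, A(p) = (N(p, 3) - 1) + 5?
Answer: 560/3 ≈ 186.67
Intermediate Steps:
F(k, a) = a
A(p) = 2 (A(p) = (-2 - 1) + 5 = -3 + 5 = 2)
B = -5/3 (B = (⅓)*(-5) = -5/3 ≈ -1.6667)
s = -5 (s = -1 + 1*(-4) = -1 - 4 = -5)
c(O, x) = -5/3
c(s, A(6))*(-112) = -5/3*(-112) = 560/3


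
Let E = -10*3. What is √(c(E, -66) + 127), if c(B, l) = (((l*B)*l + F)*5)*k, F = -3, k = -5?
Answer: √3267202 ≈ 1807.5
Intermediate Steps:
E = -30
c(B, l) = 75 - 25*B*l² (c(B, l) = (((l*B)*l - 3)*5)*(-5) = (((B*l)*l - 3)*5)*(-5) = ((B*l² - 3)*5)*(-5) = ((-3 + B*l²)*5)*(-5) = (-15 + 5*B*l²)*(-5) = 75 - 25*B*l²)
√(c(E, -66) + 127) = √((75 - 25*(-30)*(-66)²) + 127) = √((75 - 25*(-30)*4356) + 127) = √((75 + 3267000) + 127) = √(3267075 + 127) = √3267202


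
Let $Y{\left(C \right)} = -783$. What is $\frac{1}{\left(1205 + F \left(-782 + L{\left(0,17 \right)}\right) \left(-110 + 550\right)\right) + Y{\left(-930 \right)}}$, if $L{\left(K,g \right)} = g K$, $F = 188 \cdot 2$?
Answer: $- \frac{1}{129373658} \approx -7.7296 \cdot 10^{-9}$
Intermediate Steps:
$F = 376$
$L{\left(K,g \right)} = K g$
$\frac{1}{\left(1205 + F \left(-782 + L{\left(0,17 \right)}\right) \left(-110 + 550\right)\right) + Y{\left(-930 \right)}} = \frac{1}{\left(1205 + 376 \left(-782 + 0 \cdot 17\right) \left(-110 + 550\right)\right) - 783} = \frac{1}{\left(1205 + 376 \left(-782 + 0\right) 440\right) - 783} = \frac{1}{\left(1205 + 376 \left(\left(-782\right) 440\right)\right) - 783} = \frac{1}{\left(1205 + 376 \left(-344080\right)\right) - 783} = \frac{1}{\left(1205 - 129374080\right) - 783} = \frac{1}{-129372875 - 783} = \frac{1}{-129373658} = - \frac{1}{129373658}$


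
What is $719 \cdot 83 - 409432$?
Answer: $-349755$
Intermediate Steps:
$719 \cdot 83 - 409432 = 59677 - 409432 = -349755$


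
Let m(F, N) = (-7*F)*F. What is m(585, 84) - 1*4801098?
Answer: -7196673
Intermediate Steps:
m(F, N) = -7*F²
m(585, 84) - 1*4801098 = -7*585² - 1*4801098 = -7*342225 - 4801098 = -2395575 - 4801098 = -7196673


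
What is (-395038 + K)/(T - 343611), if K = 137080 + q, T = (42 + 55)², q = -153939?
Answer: 411897/334202 ≈ 1.2325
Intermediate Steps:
T = 9409 (T = 97² = 9409)
K = -16859 (K = 137080 - 153939 = -16859)
(-395038 + K)/(T - 343611) = (-395038 - 16859)/(9409 - 343611) = -411897/(-334202) = -411897*(-1/334202) = 411897/334202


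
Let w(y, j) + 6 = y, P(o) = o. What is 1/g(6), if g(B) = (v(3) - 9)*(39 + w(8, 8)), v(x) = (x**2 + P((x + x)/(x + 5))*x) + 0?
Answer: 4/369 ≈ 0.010840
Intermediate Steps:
v(x) = x**2 + 2*x**2/(5 + x) (v(x) = (x**2 + ((x + x)/(x + 5))*x) + 0 = (x**2 + ((2*x)/(5 + x))*x) + 0 = (x**2 + (2*x/(5 + x))*x) + 0 = (x**2 + 2*x**2/(5 + x)) + 0 = x**2 + 2*x**2/(5 + x))
w(y, j) = -6 + y
g(B) = 369/4 (g(B) = (3**2*(7 + 3)/(5 + 3) - 9)*(39 + (-6 + 8)) = (9*10/8 - 9)*(39 + 2) = (9*(1/8)*10 - 9)*41 = (45/4 - 9)*41 = (9/4)*41 = 369/4)
1/g(6) = 1/(369/4) = 4/369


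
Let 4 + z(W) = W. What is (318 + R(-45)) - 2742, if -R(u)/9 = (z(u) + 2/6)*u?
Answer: -22134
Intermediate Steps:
z(W) = -4 + W
R(u) = -9*u*(-11/3 + u) (R(u) = -9*((-4 + u) + 2/6)*u = -9*((-4 + u) + 2*(⅙))*u = -9*((-4 + u) + ⅓)*u = -9*(-11/3 + u)*u = -9*u*(-11/3 + u))
(318 + R(-45)) - 2742 = (318 + 3*(-45)*(11 - 3*(-45))) - 2742 = (318 + 3*(-45)*(11 + 135)) - 2742 = (318 + 3*(-45)*146) - 2742 = (318 - 19710) - 2742 = -19392 - 2742 = -22134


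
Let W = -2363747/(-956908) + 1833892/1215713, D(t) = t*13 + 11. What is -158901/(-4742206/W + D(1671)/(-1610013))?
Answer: 1184122532820008091481011/8882005740329870905592410 ≈ 0.13332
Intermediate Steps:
D(t) = 11 + 13*t (D(t) = 13*t + 11 = 11 + 13*t)
W = 4628503882547/1163325495404 (W = -2363747*(-1/956908) + 1833892*(1/1215713) = 2363747/956908 + 1833892/1215713 = 4628503882547/1163325495404 ≈ 3.9787)
-158901/(-4742206/W + D(1671)/(-1610013)) = -158901/(-4742206/4628503882547/1163325495404 + (11 + 13*1671)/(-1610013)) = -158901/(-4742206*1163325495404/4628503882547 + (11 + 21723)*(-1/1610013)) = -158901/(-5516729144257821224/4628503882547 + 21734*(-1/1610013)) = -158901/(-5516729144257821224/4628503882547 - 21734/1610013) = -158901/(-8882005740329870905592410/7451951421451143111) = -158901*(-7451951421451143111/8882005740329870905592410) = 1184122532820008091481011/8882005740329870905592410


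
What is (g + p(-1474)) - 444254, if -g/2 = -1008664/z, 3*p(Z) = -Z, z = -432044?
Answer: -143795261164/324033 ≈ -4.4377e+5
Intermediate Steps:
p(Z) = -Z/3 (p(Z) = (-Z)/3 = -Z/3)
g = -504332/108011 (g = -(-2017328)/(-432044) = -(-2017328)*(-1)/432044 = -2*252166/108011 = -504332/108011 ≈ -4.6693)
(g + p(-1474)) - 444254 = (-504332/108011 - ⅓*(-1474)) - 444254 = (-504332/108011 + 1474/3) - 444254 = 157695218/324033 - 444254 = -143795261164/324033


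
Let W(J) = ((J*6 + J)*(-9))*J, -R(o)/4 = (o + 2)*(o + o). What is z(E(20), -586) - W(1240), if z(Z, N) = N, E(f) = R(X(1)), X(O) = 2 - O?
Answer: 96868214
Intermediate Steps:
R(o) = -8*o*(2 + o) (R(o) = -4*(o + 2)*(o + o) = -4*(2 + o)*2*o = -8*o*(2 + o))
E(f) = -24 (E(f) = -8*(2 - 1*1)*(2 + (2 - 1*1)) = -8*(2 - 1)*(2 + (2 - 1)) = -8*1*(2 + 1) = -8*1*3 = -24)
W(J) = -63*J² (W(J) = ((6*J + J)*(-9))*J = ((7*J)*(-9))*J = (-63*J)*J = -63*J²)
z(E(20), -586) - W(1240) = -586 - (-63)*1240² = -586 - (-63)*1537600 = -586 - 1*(-96868800) = -586 + 96868800 = 96868214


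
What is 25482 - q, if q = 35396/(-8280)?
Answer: 52756589/2070 ≈ 25486.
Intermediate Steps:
q = -8849/2070 (q = 35396*(-1/8280) = -8849/2070 ≈ -4.2749)
25482 - q = 25482 - 1*(-8849/2070) = 25482 + 8849/2070 = 52756589/2070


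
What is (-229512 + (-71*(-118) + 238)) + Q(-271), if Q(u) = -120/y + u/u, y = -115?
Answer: -5080561/23 ≈ -2.2089e+5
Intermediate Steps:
Q(u) = 47/23 (Q(u) = -120/(-115) + u/u = -120*(-1/115) + 1 = 24/23 + 1 = 47/23)
(-229512 + (-71*(-118) + 238)) + Q(-271) = (-229512 + (-71*(-118) + 238)) + 47/23 = (-229512 + (8378 + 238)) + 47/23 = (-229512 + 8616) + 47/23 = -220896 + 47/23 = -5080561/23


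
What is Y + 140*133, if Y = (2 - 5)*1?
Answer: 18617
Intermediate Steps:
Y = -3 (Y = -3*1 = -3)
Y + 140*133 = -3 + 140*133 = -3 + 18620 = 18617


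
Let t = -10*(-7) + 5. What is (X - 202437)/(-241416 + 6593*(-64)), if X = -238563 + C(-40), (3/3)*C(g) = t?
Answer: 440925/663368 ≈ 0.66468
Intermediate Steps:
t = 75 (t = 70 + 5 = 75)
C(g) = 75
X = -238488 (X = -238563 + 75 = -238488)
(X - 202437)/(-241416 + 6593*(-64)) = (-238488 - 202437)/(-241416 + 6593*(-64)) = -440925/(-241416 - 421952) = -440925/(-663368) = -440925*(-1/663368) = 440925/663368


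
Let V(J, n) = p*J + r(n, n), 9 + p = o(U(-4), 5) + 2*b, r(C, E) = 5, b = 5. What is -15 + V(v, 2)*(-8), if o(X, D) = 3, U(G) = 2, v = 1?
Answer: -87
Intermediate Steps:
p = 4 (p = -9 + (3 + 2*5) = -9 + (3 + 10) = -9 + 13 = 4)
V(J, n) = 5 + 4*J (V(J, n) = 4*J + 5 = 5 + 4*J)
-15 + V(v, 2)*(-8) = -15 + (5 + 4*1)*(-8) = -15 + (5 + 4)*(-8) = -15 + 9*(-8) = -15 - 72 = -87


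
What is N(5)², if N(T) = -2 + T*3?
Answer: 169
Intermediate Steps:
N(T) = -2 + 3*T
N(5)² = (-2 + 3*5)² = (-2 + 15)² = 13² = 169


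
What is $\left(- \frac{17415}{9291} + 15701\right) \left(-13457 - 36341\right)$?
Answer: $- \frac{2421188321216}{3097} \approx -7.8179 \cdot 10^{8}$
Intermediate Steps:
$\left(- \frac{17415}{9291} + 15701\right) \left(-13457 - 36341\right) = \left(\left(-17415\right) \frac{1}{9291} + 15701\right) \left(-49798\right) = \left(- \frac{5805}{3097} + 15701\right) \left(-49798\right) = \frac{48620192}{3097} \left(-49798\right) = - \frac{2421188321216}{3097}$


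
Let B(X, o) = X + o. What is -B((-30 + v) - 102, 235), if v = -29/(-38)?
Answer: -3943/38 ≈ -103.76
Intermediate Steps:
v = 29/38 (v = -29*(-1/38) = 29/38 ≈ 0.76316)
-B((-30 + v) - 102, 235) = -(((-30 + 29/38) - 102) + 235) = -((-1111/38 - 102) + 235) = -(-4987/38 + 235) = -1*3943/38 = -3943/38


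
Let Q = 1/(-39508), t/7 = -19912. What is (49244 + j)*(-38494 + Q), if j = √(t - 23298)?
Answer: -18722826752383/9877 - 1520820953*I*√162682/39508 ≈ -1.8956e+9 - 1.5526e+7*I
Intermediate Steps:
t = -139384 (t = 7*(-19912) = -139384)
Q = -1/39508 ≈ -2.5311e-5
j = I*√162682 (j = √(-139384 - 23298) = √(-162682) = I*√162682 ≈ 403.34*I)
(49244 + j)*(-38494 + Q) = (49244 + I*√162682)*(-38494 - 1/39508) = (49244 + I*√162682)*(-1520820953/39508) = -18722826752383/9877 - 1520820953*I*√162682/39508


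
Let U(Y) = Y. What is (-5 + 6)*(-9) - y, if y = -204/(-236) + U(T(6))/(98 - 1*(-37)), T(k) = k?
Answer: -26308/2655 ≈ -9.9088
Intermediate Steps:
y = 2413/2655 (y = -204/(-236) + 6/(98 - 1*(-37)) = -204*(-1/236) + 6/(98 + 37) = 51/59 + 6/135 = 51/59 + 6*(1/135) = 51/59 + 2/45 = 2413/2655 ≈ 0.90885)
(-5 + 6)*(-9) - y = (-5 + 6)*(-9) - 1*2413/2655 = 1*(-9) - 2413/2655 = -9 - 2413/2655 = -26308/2655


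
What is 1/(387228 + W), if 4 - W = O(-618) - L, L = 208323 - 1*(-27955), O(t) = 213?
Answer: 1/623297 ≈ 1.6044e-6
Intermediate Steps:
L = 236278 (L = 208323 + 27955 = 236278)
W = 236069 (W = 4 - (213 - 1*236278) = 4 - (213 - 236278) = 4 - 1*(-236065) = 4 + 236065 = 236069)
1/(387228 + W) = 1/(387228 + 236069) = 1/623297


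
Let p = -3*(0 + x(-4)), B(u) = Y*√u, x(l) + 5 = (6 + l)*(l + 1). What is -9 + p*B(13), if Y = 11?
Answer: -9 + 363*√13 ≈ 1299.8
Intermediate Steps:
x(l) = -5 + (1 + l)*(6 + l) (x(l) = -5 + (6 + l)*(l + 1) = -5 + (6 + l)*(1 + l) = -5 + (1 + l)*(6 + l))
B(u) = 11*√u
p = 33 (p = -3*(0 + (1 + (-4)² + 7*(-4))) = -3*(0 + (1 + 16 - 28)) = -3*(0 - 11) = -3*(-11) = 33)
-9 + p*B(13) = -9 + 33*(11*√13) = -9 + 363*√13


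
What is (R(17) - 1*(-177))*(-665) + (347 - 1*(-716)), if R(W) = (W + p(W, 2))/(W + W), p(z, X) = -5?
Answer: -1986904/17 ≈ -1.1688e+5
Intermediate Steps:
R(W) = (-5 + W)/(2*W) (R(W) = (W - 5)/(W + W) = (-5 + W)/((2*W)) = (-5 + W)*(1/(2*W)) = (-5 + W)/(2*W))
(R(17) - 1*(-177))*(-665) + (347 - 1*(-716)) = ((½)*(-5 + 17)/17 - 1*(-177))*(-665) + (347 - 1*(-716)) = ((½)*(1/17)*12 + 177)*(-665) + (347 + 716) = (6/17 + 177)*(-665) + 1063 = (3015/17)*(-665) + 1063 = -2004975/17 + 1063 = -1986904/17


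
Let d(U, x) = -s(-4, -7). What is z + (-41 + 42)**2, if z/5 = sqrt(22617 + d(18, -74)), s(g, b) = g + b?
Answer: 1 + 10*sqrt(5657) ≈ 753.13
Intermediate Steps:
s(g, b) = b + g
d(U, x) = 11 (d(U, x) = -(-7 - 4) = -1*(-11) = 11)
z = 10*sqrt(5657) (z = 5*sqrt(22617 + 11) = 5*sqrt(22628) = 5*(2*sqrt(5657)) = 10*sqrt(5657) ≈ 752.13)
z + (-41 + 42)**2 = 10*sqrt(5657) + (-41 + 42)**2 = 10*sqrt(5657) + 1**2 = 10*sqrt(5657) + 1 = 1 + 10*sqrt(5657)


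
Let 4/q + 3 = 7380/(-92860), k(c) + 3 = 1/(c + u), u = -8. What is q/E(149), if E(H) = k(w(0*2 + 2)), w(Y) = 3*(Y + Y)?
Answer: 37144/78639 ≈ 0.47234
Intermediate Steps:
w(Y) = 6*Y (w(Y) = 3*(2*Y) = 6*Y)
k(c) = -3 + 1/(-8 + c) (k(c) = -3 + 1/(c - 8) = -3 + 1/(-8 + c))
q = -9286/7149 (q = 4/(-3 + 7380/(-92860)) = 4/(-3 + 7380*(-1/92860)) = 4/(-3 - 369/4643) = 4/(-14298/4643) = 4*(-4643/14298) = -9286/7149 ≈ -1.2989)
E(H) = -11/4 (E(H) = (25 - 18*(0*2 + 2))/(-8 + 6*(0*2 + 2)) = (25 - 18*(0 + 2))/(-8 + 6*(0 + 2)) = (25 - 18*2)/(-8 + 6*2) = (25 - 3*12)/(-8 + 12) = (25 - 36)/4 = (¼)*(-11) = -11/4)
q/E(149) = -9286/(7149*(-11/4)) = -9286/7149*(-4/11) = 37144/78639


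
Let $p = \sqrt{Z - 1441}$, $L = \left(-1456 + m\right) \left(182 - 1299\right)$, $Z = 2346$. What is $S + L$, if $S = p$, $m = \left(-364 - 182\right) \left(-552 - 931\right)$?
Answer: $-902828654 + \sqrt{905} \approx -9.0283 \cdot 10^{8}$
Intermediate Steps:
$m = 809718$ ($m = \left(-546\right) \left(-1483\right) = 809718$)
$L = -902828654$ ($L = \left(-1456 + 809718\right) \left(182 - 1299\right) = 808262 \left(-1117\right) = -902828654$)
$p = \sqrt{905}$ ($p = \sqrt{2346 - 1441} = \sqrt{905} \approx 30.083$)
$S = \sqrt{905} \approx 30.083$
$S + L = \sqrt{905} - 902828654 = -902828654 + \sqrt{905}$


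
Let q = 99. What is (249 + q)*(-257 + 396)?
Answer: 48372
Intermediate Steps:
(249 + q)*(-257 + 396) = (249 + 99)*(-257 + 396) = 348*139 = 48372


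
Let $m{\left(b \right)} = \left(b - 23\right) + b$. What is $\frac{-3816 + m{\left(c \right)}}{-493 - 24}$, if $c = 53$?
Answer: $\frac{3733}{517} \approx 7.2205$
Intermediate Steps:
$m{\left(b \right)} = -23 + 2 b$ ($m{\left(b \right)} = \left(-23 + b\right) + b = -23 + 2 b$)
$\frac{-3816 + m{\left(c \right)}}{-493 - 24} = \frac{-3816 + \left(-23 + 2 \cdot 53\right)}{-493 - 24} = \frac{-3816 + \left(-23 + 106\right)}{-517} = \left(-3816 + 83\right) \left(- \frac{1}{517}\right) = \left(-3733\right) \left(- \frac{1}{517}\right) = \frac{3733}{517}$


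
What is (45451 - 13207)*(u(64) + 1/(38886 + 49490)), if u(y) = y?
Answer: 45593539965/22094 ≈ 2.0636e+6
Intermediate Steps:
(45451 - 13207)*(u(64) + 1/(38886 + 49490)) = (45451 - 13207)*(64 + 1/(38886 + 49490)) = 32244*(64 + 1/88376) = 32244*(5656065/88376) = 45593539965/22094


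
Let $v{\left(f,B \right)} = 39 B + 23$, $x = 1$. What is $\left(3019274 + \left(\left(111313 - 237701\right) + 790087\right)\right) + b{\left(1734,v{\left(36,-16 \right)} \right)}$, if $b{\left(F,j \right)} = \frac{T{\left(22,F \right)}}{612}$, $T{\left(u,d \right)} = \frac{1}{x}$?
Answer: $\frac{2253979477}{612} \approx 3.683 \cdot 10^{6}$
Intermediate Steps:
$v{\left(f,B \right)} = 23 + 39 B$
$T{\left(u,d \right)} = 1$ ($T{\left(u,d \right)} = 1^{-1} = 1$)
$b{\left(F,j \right)} = \frac{1}{612}$ ($b{\left(F,j \right)} = 1 \cdot \frac{1}{612} = \frac{1}{612}$)
$\left(3019274 + \left(\left(111313 - 237701\right) + 790087\right)\right) + b{\left(1734,v{\left(36,-16 \right)} \right)} = \left(3019274 + \left(\left(111313 - 237701\right) + 790087\right)\right) + \frac{1}{612} = \left(3019274 + \left(-126388 + 790087\right)\right) + \frac{1}{612} = \left(3019274 + 663699\right) + \frac{1}{612} = 3682973 + \frac{1}{612} = \frac{2253979477}{612}$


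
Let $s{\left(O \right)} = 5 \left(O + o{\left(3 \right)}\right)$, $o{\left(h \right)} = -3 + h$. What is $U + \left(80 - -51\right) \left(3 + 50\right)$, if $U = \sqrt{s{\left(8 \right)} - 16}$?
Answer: $6943 + 2 \sqrt{6} \approx 6947.9$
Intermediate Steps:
$s{\left(O \right)} = 5 O$ ($s{\left(O \right)} = 5 \left(O + \left(-3 + 3\right)\right) = 5 \left(O + 0\right) = 5 O$)
$U = 2 \sqrt{6}$ ($U = \sqrt{5 \cdot 8 - 16} = \sqrt{40 - 16} = \sqrt{24} = 2 \sqrt{6} \approx 4.899$)
$U + \left(80 - -51\right) \left(3 + 50\right) = 2 \sqrt{6} + \left(80 - -51\right) \left(3 + 50\right) = 2 \sqrt{6} + \left(80 + 51\right) 53 = 2 \sqrt{6} + 131 \cdot 53 = 2 \sqrt{6} + 6943 = 6943 + 2 \sqrt{6}$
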